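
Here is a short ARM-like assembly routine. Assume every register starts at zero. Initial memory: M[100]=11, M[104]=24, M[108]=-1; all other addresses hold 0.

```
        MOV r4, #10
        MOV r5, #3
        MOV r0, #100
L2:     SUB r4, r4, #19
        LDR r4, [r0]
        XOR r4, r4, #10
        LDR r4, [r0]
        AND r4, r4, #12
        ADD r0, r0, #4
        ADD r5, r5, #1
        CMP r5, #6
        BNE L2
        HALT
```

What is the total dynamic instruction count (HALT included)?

after MOV r4, #10: r4=10
after MOV r5, #3: r5=3
after MOV r0, #100: r0=100
after SUB r4, r4, #19: r4=10-19=-9
after LDR r4, [r0]: r4=M[100]=11
after XOR r4, r4, #10: r4=11^10=1
after LDR r4, [r0]: r4=M[100]=11
after AND r4, r4, #12: r4=11&12=8
after ADD r0, r0, #4: r0=100+4=104
after ADD r5, r5, #1: r5=3+1=4
CMP r5, #6  (cmp 4,6)
BNE L2: taken
after SUB r4, r4, #19: r4=8-19=-11
after LDR r4, [r0]: r4=M[104]=24
after XOR r4, r4, #10: r4=24^10=18
after LDR r4, [r0]: r4=M[104]=24
after AND r4, r4, #12: r4=24&12=8
after ADD r0, r0, #4: r0=104+4=108
after ADD r5, r5, #1: r5=4+1=5
CMP r5, #6  (cmp 5,6)
BNE L2: taken
after SUB r4, r4, #19: r4=8-19=-11
after LDR r4, [r0]: r4=M[108]=-1
after XOR r4, r4, #10: r4=(-1)^10=-11
after LDR r4, [r0]: r4=M[108]=-1
after AND r4, r4, #12: r4=(-1)&12=12
after ADD r0, r0, #4: r0=108+4=112
after ADD r5, r5, #1: r5=5+1=6
CMP r5, #6  (cmp 6,6)
BNE L2: not taken
halt.
Total executed instructions: 31.

31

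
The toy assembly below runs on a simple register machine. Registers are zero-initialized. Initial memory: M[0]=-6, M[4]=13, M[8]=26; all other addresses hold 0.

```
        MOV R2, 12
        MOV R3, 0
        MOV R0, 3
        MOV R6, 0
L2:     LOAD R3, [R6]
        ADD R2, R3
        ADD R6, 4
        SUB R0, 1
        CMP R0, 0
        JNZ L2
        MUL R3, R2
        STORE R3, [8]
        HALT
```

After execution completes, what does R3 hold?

R2=12
R3=0
R0=3
R6=0
R3=M[0]=-6
R2=12+(-6)=6
R6=0+4=4
R0=3-1=2
CMP R0, 0  (cmp 2,0)
JNZ L2: taken
R3=M[4]=13
R2=6+13=19
R6=4+4=8
R0=2-1=1
CMP R0, 0  (cmp 1,0)
JNZ L2: taken
R3=M[8]=26
R2=19+26=45
R6=8+4=12
R0=1-1=0
CMP R0, 0  (cmp 0,0)
JNZ L2: not taken
R3=26*45=1170
STORE R3, [8] → M[8]=1170
halt.

1170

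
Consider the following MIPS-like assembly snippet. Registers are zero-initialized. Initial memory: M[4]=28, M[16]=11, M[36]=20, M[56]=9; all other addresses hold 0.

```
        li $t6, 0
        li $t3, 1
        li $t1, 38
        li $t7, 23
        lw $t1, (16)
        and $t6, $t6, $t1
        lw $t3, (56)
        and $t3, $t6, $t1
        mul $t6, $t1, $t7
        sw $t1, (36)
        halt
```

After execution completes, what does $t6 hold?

253

li $t6, 0 → $t6=0
li $t3, 1 → $t3=1
li $t1, 38 → $t1=38
li $t7, 23 → $t7=23
lw $t1, (16) → $t1=M[16]=11
and $t6, $t6, $t1 → $t6=0&11=0
lw $t3, (56) → $t3=M[56]=9
and $t3, $t6, $t1 → $t3=0&11=0
mul $t6, $t1, $t7 → $t6=11*23=253
sw $t1, (36) → M[36]=11
halt.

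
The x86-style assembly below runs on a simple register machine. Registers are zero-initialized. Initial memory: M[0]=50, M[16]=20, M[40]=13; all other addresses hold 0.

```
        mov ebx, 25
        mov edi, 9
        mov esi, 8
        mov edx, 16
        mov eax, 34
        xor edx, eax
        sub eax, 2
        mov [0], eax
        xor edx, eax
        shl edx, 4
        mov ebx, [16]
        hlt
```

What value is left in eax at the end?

32

mov ebx, 25 → ebx=25
mov edi, 9 → edi=9
mov esi, 8 → esi=8
mov edx, 16 → edx=16
mov eax, 34 → eax=34
xor edx, eax → edx=16^34=50
sub eax, 2 → eax=34-2=32
mov [0], eax → M[0]=32
xor edx, eax → edx=50^32=18
shl edx, 4 → edx=18<<4=288
mov ebx, [16] → ebx=M[16]=20
halt.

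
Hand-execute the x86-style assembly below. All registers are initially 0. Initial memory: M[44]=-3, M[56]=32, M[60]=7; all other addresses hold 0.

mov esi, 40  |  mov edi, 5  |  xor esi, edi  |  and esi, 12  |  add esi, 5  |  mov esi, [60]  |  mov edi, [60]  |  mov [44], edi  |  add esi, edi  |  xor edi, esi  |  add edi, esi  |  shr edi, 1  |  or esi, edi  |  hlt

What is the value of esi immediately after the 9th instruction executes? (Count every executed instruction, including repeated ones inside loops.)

esi=40
edi=5
esi=40^5=45
esi=45&12=12
esi=12+5=17
esi=M[60]=7
edi=M[60]=7
mov [44], edi → M[44]=7
esi=7+7=14
After step 9: esi = 14.

14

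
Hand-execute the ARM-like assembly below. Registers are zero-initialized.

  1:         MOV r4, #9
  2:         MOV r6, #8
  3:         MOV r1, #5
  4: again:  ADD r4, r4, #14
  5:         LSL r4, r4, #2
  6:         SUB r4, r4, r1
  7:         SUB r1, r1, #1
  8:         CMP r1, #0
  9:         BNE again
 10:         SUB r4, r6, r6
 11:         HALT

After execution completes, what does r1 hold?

0

MOV r4, #9 → r4=9
MOV r6, #8 → r6=8
MOV r1, #5 → r1=5
ADD r4, r4, #14 → r4=9+14=23
LSL r4, r4, #2 → r4=23<<2=92
SUB r4, r4, r1 → r4=92-5=87
SUB r1, r1, #1 → r1=5-1=4
CMP r1, #0  (cmp 4,0)
BNE again: taken
ADD r4, r4, #14 → r4=87+14=101
LSL r4, r4, #2 → r4=101<<2=404
SUB r4, r4, r1 → r4=404-4=400
SUB r1, r1, #1 → r1=4-1=3
CMP r1, #0  (cmp 3,0)
BNE again: taken
ADD r4, r4, #14 → r4=400+14=414
LSL r4, r4, #2 → r4=414<<2=1656
SUB r4, r4, r1 → r4=1656-3=1653
SUB r1, r1, #1 → r1=3-1=2
CMP r1, #0  (cmp 2,0)
BNE again: taken
ADD r4, r4, #14 → r4=1653+14=1667
LSL r4, r4, #2 → r4=1667<<2=6668
SUB r4, r4, r1 → r4=6668-2=6666
SUB r1, r1, #1 → r1=2-1=1
CMP r1, #0  (cmp 1,0)
BNE again: taken
ADD r4, r4, #14 → r4=6666+14=6680
LSL r4, r4, #2 → r4=6680<<2=26720
SUB r4, r4, r1 → r4=26720-1=26719
SUB r1, r1, #1 → r1=1-1=0
CMP r1, #0  (cmp 0,0)
BNE again: not taken
SUB r4, r6, r6 → r4=8-8=0
halt.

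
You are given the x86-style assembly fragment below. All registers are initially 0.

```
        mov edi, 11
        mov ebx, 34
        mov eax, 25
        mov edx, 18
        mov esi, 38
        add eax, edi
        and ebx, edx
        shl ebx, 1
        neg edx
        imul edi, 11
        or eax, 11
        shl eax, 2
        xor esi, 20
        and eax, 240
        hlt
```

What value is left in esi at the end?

edi=11
ebx=34
eax=25
edx=18
esi=38
eax=25+11=36
ebx=34&18=2
ebx=2<<1=4
edx=-(18)=-18
edi=11*11=121
eax=36|11=47
eax=47<<2=188
esi=38^20=50
eax=188&240=176
halt.

50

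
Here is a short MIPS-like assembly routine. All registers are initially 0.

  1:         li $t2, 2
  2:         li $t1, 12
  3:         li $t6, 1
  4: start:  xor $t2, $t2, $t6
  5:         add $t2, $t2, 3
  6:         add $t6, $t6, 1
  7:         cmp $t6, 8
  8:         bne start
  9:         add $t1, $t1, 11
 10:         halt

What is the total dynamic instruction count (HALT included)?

after li $t2, 2: $t2=2
after li $t1, 12: $t1=12
after li $t6, 1: $t6=1
after xor $t2, $t2, $t6: $t2=2^1=3
after add $t2, $t2, 3: $t2=3+3=6
after add $t6, $t6, 1: $t6=1+1=2
cmp $t6, 8  (cmp 2,8)
bne start: taken
after xor $t2, $t2, $t6: $t2=6^2=4
after add $t2, $t2, 3: $t2=4+3=7
after add $t6, $t6, 1: $t6=2+1=3
cmp $t6, 8  (cmp 3,8)
bne start: taken
after xor $t2, $t2, $t6: $t2=7^3=4
after add $t2, $t2, 3: $t2=4+3=7
after add $t6, $t6, 1: $t6=3+1=4
cmp $t6, 8  (cmp 4,8)
bne start: taken
after xor $t2, $t2, $t6: $t2=7^4=3
after add $t2, $t2, 3: $t2=3+3=6
after add $t6, $t6, 1: $t6=4+1=5
cmp $t6, 8  (cmp 5,8)
bne start: taken
after xor $t2, $t2, $t6: $t2=6^5=3
after add $t2, $t2, 3: $t2=3+3=6
after add $t6, $t6, 1: $t6=5+1=6
cmp $t6, 8  (cmp 6,8)
bne start: taken
after xor $t2, $t2, $t6: $t2=6^6=0
after add $t2, $t2, 3: $t2=0+3=3
after add $t6, $t6, 1: $t6=6+1=7
cmp $t6, 8  (cmp 7,8)
bne start: taken
after xor $t2, $t2, $t6: $t2=3^7=4
after add $t2, $t2, 3: $t2=4+3=7
after add $t6, $t6, 1: $t6=7+1=8
cmp $t6, 8  (cmp 8,8)
bne start: not taken
after add $t1, $t1, 11: $t1=12+11=23
halt.
Total executed instructions: 40.

40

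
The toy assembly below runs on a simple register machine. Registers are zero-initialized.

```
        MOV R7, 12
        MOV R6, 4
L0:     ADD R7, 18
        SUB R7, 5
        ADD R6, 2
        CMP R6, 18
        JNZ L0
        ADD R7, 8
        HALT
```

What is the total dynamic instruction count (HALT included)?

39

MOV R7, 12 → R7=12
MOV R6, 4 → R6=4
ADD R7, 18 → R7=12+18=30
SUB R7, 5 → R7=30-5=25
ADD R6, 2 → R6=4+2=6
CMP R6, 18  (cmp 6,18)
JNZ L0: taken
ADD R7, 18 → R7=25+18=43
SUB R7, 5 → R7=43-5=38
ADD R6, 2 → R6=6+2=8
CMP R6, 18  (cmp 8,18)
JNZ L0: taken
ADD R7, 18 → R7=38+18=56
SUB R7, 5 → R7=56-5=51
ADD R6, 2 → R6=8+2=10
CMP R6, 18  (cmp 10,18)
JNZ L0: taken
ADD R7, 18 → R7=51+18=69
SUB R7, 5 → R7=69-5=64
ADD R6, 2 → R6=10+2=12
CMP R6, 18  (cmp 12,18)
JNZ L0: taken
ADD R7, 18 → R7=64+18=82
SUB R7, 5 → R7=82-5=77
ADD R6, 2 → R6=12+2=14
CMP R6, 18  (cmp 14,18)
JNZ L0: taken
ADD R7, 18 → R7=77+18=95
SUB R7, 5 → R7=95-5=90
ADD R6, 2 → R6=14+2=16
CMP R6, 18  (cmp 16,18)
JNZ L0: taken
ADD R7, 18 → R7=90+18=108
SUB R7, 5 → R7=108-5=103
ADD R6, 2 → R6=16+2=18
CMP R6, 18  (cmp 18,18)
JNZ L0: not taken
ADD R7, 8 → R7=103+8=111
halt.
Total executed instructions: 39.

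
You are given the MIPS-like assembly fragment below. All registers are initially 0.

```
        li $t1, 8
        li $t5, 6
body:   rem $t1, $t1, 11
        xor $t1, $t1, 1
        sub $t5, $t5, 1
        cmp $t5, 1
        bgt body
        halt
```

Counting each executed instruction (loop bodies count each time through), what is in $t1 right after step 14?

after li $t1, 8: $t1=8
after li $t5, 6: $t5=6
after rem $t1, $t1, 11: $t1=8%11=8
after xor $t1, $t1, 1: $t1=8^1=9
after sub $t5, $t5, 1: $t5=6-1=5
cmp $t5, 1  (cmp 5,1)
bgt body: taken
after rem $t1, $t1, 11: $t1=9%11=9
after xor $t1, $t1, 1: $t1=9^1=8
after sub $t5, $t5, 1: $t5=5-1=4
cmp $t5, 1  (cmp 4,1)
bgt body: taken
after rem $t1, $t1, 11: $t1=8%11=8
after xor $t1, $t1, 1: $t1=8^1=9
After step 14: $t1 = 9.

9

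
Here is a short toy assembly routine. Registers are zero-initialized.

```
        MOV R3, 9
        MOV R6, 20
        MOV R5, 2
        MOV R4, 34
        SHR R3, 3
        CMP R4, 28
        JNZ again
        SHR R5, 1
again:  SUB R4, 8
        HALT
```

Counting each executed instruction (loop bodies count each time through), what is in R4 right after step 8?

26

after MOV R3, 9: R3=9
after MOV R6, 20: R6=20
after MOV R5, 2: R5=2
after MOV R4, 34: R4=34
after SHR R3, 3: R3=9>>3=1
CMP R4, 28  (cmp 34,28)
JNZ again: taken
after SUB R4, 8: R4=34-8=26
After step 8: R4 = 26.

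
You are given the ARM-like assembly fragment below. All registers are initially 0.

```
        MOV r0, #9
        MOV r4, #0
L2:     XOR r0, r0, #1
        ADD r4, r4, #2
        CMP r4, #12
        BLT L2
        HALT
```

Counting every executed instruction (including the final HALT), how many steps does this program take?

27

after MOV r0, #9: r0=9
after MOV r4, #0: r4=0
after XOR r0, r0, #1: r0=9^1=8
after ADD r4, r4, #2: r4=0+2=2
CMP r4, #12  (cmp 2,12)
BLT L2: taken
after XOR r0, r0, #1: r0=8^1=9
after ADD r4, r4, #2: r4=2+2=4
CMP r4, #12  (cmp 4,12)
BLT L2: taken
after XOR r0, r0, #1: r0=9^1=8
after ADD r4, r4, #2: r4=4+2=6
CMP r4, #12  (cmp 6,12)
BLT L2: taken
after XOR r0, r0, #1: r0=8^1=9
after ADD r4, r4, #2: r4=6+2=8
CMP r4, #12  (cmp 8,12)
BLT L2: taken
after XOR r0, r0, #1: r0=9^1=8
after ADD r4, r4, #2: r4=8+2=10
CMP r4, #12  (cmp 10,12)
BLT L2: taken
after XOR r0, r0, #1: r0=8^1=9
after ADD r4, r4, #2: r4=10+2=12
CMP r4, #12  (cmp 12,12)
BLT L2: not taken
halt.
Total executed instructions: 27.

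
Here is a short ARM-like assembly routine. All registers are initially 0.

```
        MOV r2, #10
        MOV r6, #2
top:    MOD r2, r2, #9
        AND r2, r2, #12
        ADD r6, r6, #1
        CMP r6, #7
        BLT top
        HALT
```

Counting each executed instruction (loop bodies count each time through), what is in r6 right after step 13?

after MOV r2, #10: r2=10
after MOV r6, #2: r6=2
after MOD r2, r2, #9: r2=10%9=1
after AND r2, r2, #12: r2=1&12=0
after ADD r6, r6, #1: r6=2+1=3
CMP r6, #7  (cmp 3,7)
BLT top: taken
after MOD r2, r2, #9: r2=0%9=0
after AND r2, r2, #12: r2=0&12=0
after ADD r6, r6, #1: r6=3+1=4
CMP r6, #7  (cmp 4,7)
BLT top: taken
after MOD r2, r2, #9: r2=0%9=0
After step 13: r6 = 4.

4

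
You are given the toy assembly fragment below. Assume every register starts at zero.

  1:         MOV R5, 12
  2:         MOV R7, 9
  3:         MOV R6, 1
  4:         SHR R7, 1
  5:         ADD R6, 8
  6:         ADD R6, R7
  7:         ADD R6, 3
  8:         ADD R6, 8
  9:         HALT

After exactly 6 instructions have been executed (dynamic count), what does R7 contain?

MOV R5, 12 → R5=12
MOV R7, 9 → R7=9
MOV R6, 1 → R6=1
SHR R7, 1 → R7=9>>1=4
ADD R6, 8 → R6=1+8=9
ADD R6, R7 → R6=9+4=13
After step 6: R7 = 4.

4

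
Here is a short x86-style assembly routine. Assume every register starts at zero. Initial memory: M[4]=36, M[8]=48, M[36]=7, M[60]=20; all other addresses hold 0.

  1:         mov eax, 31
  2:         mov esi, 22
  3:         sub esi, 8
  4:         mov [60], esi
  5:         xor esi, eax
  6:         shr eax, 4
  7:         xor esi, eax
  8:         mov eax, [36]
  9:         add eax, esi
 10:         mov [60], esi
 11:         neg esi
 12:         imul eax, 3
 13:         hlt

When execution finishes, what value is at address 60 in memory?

after mov eax, 31: eax=31
after mov esi, 22: esi=22
after sub esi, 8: esi=22-8=14
mov [60], esi → M[60]=14
after xor esi, eax: esi=14^31=17
after shr eax, 4: eax=31>>4=1
after xor esi, eax: esi=17^1=16
after mov eax, [36]: eax=M[36]=7
after add eax, esi: eax=7+16=23
mov [60], esi → M[60]=16
after neg esi: esi=-(16)=-16
after imul eax, 3: eax=23*3=69
halt.

16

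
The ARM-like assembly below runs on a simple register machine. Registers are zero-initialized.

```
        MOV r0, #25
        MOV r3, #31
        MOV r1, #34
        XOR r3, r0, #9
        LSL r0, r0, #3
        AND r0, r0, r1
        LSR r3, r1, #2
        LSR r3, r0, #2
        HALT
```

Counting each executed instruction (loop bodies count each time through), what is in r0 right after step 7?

MOV r0, #25 → r0=25
MOV r3, #31 → r3=31
MOV r1, #34 → r1=34
XOR r3, r0, #9 → r3=25^9=16
LSL r0, r0, #3 → r0=25<<3=200
AND r0, r0, r1 → r0=200&34=0
LSR r3, r1, #2 → r3=34>>2=8
After step 7: r0 = 0.

0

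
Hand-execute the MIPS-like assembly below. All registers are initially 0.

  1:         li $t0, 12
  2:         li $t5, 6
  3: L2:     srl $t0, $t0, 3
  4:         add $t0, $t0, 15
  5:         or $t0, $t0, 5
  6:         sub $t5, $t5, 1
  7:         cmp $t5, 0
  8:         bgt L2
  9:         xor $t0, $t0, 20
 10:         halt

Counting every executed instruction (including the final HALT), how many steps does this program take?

$t0=12
$t5=6
$t0=12>>3=1
$t0=1+15=16
$t0=16|5=21
$t5=6-1=5
cmp $t5, 0  (cmp 5,0)
bgt L2: taken
$t0=21>>3=2
$t0=2+15=17
$t0=17|5=21
$t5=5-1=4
cmp $t5, 0  (cmp 4,0)
bgt L2: taken
$t0=21>>3=2
$t0=2+15=17
$t0=17|5=21
$t5=4-1=3
cmp $t5, 0  (cmp 3,0)
bgt L2: taken
$t0=21>>3=2
$t0=2+15=17
$t0=17|5=21
$t5=3-1=2
cmp $t5, 0  (cmp 2,0)
bgt L2: taken
$t0=21>>3=2
$t0=2+15=17
$t0=17|5=21
$t5=2-1=1
cmp $t5, 0  (cmp 1,0)
bgt L2: taken
$t0=21>>3=2
$t0=2+15=17
$t0=17|5=21
$t5=1-1=0
cmp $t5, 0  (cmp 0,0)
bgt L2: not taken
$t0=21^20=1
halt.
Total executed instructions: 40.

40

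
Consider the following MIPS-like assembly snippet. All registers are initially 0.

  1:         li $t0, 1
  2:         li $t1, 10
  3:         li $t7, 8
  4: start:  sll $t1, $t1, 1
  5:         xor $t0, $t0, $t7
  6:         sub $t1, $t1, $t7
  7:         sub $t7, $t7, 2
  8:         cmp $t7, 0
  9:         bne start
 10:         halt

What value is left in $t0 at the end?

after li $t0, 1: $t0=1
after li $t1, 10: $t1=10
after li $t7, 8: $t7=8
after sll $t1, $t1, 1: $t1=10<<1=20
after xor $t0, $t0, $t7: $t0=1^8=9
after sub $t1, $t1, $t7: $t1=20-8=12
after sub $t7, $t7, 2: $t7=8-2=6
cmp $t7, 0  (cmp 6,0)
bne start: taken
after sll $t1, $t1, 1: $t1=12<<1=24
after xor $t0, $t0, $t7: $t0=9^6=15
after sub $t1, $t1, $t7: $t1=24-6=18
after sub $t7, $t7, 2: $t7=6-2=4
cmp $t7, 0  (cmp 4,0)
bne start: taken
after sll $t1, $t1, 1: $t1=18<<1=36
after xor $t0, $t0, $t7: $t0=15^4=11
after sub $t1, $t1, $t7: $t1=36-4=32
after sub $t7, $t7, 2: $t7=4-2=2
cmp $t7, 0  (cmp 2,0)
bne start: taken
after sll $t1, $t1, 1: $t1=32<<1=64
after xor $t0, $t0, $t7: $t0=11^2=9
after sub $t1, $t1, $t7: $t1=64-2=62
after sub $t7, $t7, 2: $t7=2-2=0
cmp $t7, 0  (cmp 0,0)
bne start: not taken
halt.

9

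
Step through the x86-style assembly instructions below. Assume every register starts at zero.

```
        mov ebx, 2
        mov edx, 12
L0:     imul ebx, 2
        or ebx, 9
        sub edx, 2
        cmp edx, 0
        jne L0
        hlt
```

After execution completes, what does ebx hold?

511

ebx=2
edx=12
ebx=2*2=4
ebx=4|9=13
edx=12-2=10
cmp edx, 0  (cmp 10,0)
jne L0: taken
ebx=13*2=26
ebx=26|9=27
edx=10-2=8
cmp edx, 0  (cmp 8,0)
jne L0: taken
ebx=27*2=54
ebx=54|9=63
edx=8-2=6
cmp edx, 0  (cmp 6,0)
jne L0: taken
ebx=63*2=126
ebx=126|9=127
edx=6-2=4
cmp edx, 0  (cmp 4,0)
jne L0: taken
ebx=127*2=254
ebx=254|9=255
edx=4-2=2
cmp edx, 0  (cmp 2,0)
jne L0: taken
ebx=255*2=510
ebx=510|9=511
edx=2-2=0
cmp edx, 0  (cmp 0,0)
jne L0: not taken
halt.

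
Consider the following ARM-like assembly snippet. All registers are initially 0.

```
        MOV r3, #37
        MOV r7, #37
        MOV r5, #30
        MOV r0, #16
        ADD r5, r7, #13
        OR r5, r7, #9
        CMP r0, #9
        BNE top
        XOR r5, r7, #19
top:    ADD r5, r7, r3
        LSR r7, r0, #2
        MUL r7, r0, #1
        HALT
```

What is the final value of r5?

MOV r3, #37 → r3=37
MOV r7, #37 → r7=37
MOV r5, #30 → r5=30
MOV r0, #16 → r0=16
ADD r5, r7, #13 → r5=37+13=50
OR r5, r7, #9 → r5=37|9=45
CMP r0, #9  (cmp 16,9)
BNE top: taken
ADD r5, r7, r3 → r5=37+37=74
LSR r7, r0, #2 → r7=16>>2=4
MUL r7, r0, #1 → r7=16*1=16
halt.

74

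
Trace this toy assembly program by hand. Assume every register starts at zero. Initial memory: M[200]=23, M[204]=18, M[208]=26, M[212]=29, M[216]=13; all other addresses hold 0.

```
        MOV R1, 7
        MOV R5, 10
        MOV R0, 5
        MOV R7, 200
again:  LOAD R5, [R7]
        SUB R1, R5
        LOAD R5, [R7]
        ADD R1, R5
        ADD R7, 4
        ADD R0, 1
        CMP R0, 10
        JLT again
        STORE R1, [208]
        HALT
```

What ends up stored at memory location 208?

7

MOV R1, 7 → R1=7
MOV R5, 10 → R5=10
MOV R0, 5 → R0=5
MOV R7, 200 → R7=200
LOAD R5, [R7] → R5=M[200]=23
SUB R1, R5 → R1=7-23=-16
LOAD R5, [R7] → R5=M[200]=23
ADD R1, R5 → R1=(-16)+23=7
ADD R7, 4 → R7=200+4=204
ADD R0, 1 → R0=5+1=6
CMP R0, 10  (cmp 6,10)
JLT again: taken
LOAD R5, [R7] → R5=M[204]=18
SUB R1, R5 → R1=7-18=-11
LOAD R5, [R7] → R5=M[204]=18
ADD R1, R5 → R1=(-11)+18=7
ADD R7, 4 → R7=204+4=208
ADD R0, 1 → R0=6+1=7
CMP R0, 10  (cmp 7,10)
JLT again: taken
LOAD R5, [R7] → R5=M[208]=26
SUB R1, R5 → R1=7-26=-19
LOAD R5, [R7] → R5=M[208]=26
ADD R1, R5 → R1=(-19)+26=7
ADD R7, 4 → R7=208+4=212
ADD R0, 1 → R0=7+1=8
CMP R0, 10  (cmp 8,10)
JLT again: taken
LOAD R5, [R7] → R5=M[212]=29
SUB R1, R5 → R1=7-29=-22
LOAD R5, [R7] → R5=M[212]=29
ADD R1, R5 → R1=(-22)+29=7
ADD R7, 4 → R7=212+4=216
ADD R0, 1 → R0=8+1=9
CMP R0, 10  (cmp 9,10)
JLT again: taken
LOAD R5, [R7] → R5=M[216]=13
SUB R1, R5 → R1=7-13=-6
LOAD R5, [R7] → R5=M[216]=13
ADD R1, R5 → R1=(-6)+13=7
ADD R7, 4 → R7=216+4=220
ADD R0, 1 → R0=9+1=10
CMP R0, 10  (cmp 10,10)
JLT again: not taken
STORE R1, [208] → M[208]=7
halt.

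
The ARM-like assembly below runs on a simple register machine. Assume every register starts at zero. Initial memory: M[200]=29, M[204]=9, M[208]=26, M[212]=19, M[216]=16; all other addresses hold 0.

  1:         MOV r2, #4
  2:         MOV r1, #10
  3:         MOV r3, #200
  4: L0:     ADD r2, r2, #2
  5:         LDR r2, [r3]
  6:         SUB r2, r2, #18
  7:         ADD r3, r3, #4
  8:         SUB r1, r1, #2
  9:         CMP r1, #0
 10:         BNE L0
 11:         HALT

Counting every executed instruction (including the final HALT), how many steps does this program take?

39

MOV r2, #4 → r2=4
MOV r1, #10 → r1=10
MOV r3, #200 → r3=200
ADD r2, r2, #2 → r2=4+2=6
LDR r2, [r3] → r2=M[200]=29
SUB r2, r2, #18 → r2=29-18=11
ADD r3, r3, #4 → r3=200+4=204
SUB r1, r1, #2 → r1=10-2=8
CMP r1, #0  (cmp 8,0)
BNE L0: taken
ADD r2, r2, #2 → r2=11+2=13
LDR r2, [r3] → r2=M[204]=9
SUB r2, r2, #18 → r2=9-18=-9
ADD r3, r3, #4 → r3=204+4=208
SUB r1, r1, #2 → r1=8-2=6
CMP r1, #0  (cmp 6,0)
BNE L0: taken
ADD r2, r2, #2 → r2=(-9)+2=-7
LDR r2, [r3] → r2=M[208]=26
SUB r2, r2, #18 → r2=26-18=8
ADD r3, r3, #4 → r3=208+4=212
SUB r1, r1, #2 → r1=6-2=4
CMP r1, #0  (cmp 4,0)
BNE L0: taken
ADD r2, r2, #2 → r2=8+2=10
LDR r2, [r3] → r2=M[212]=19
SUB r2, r2, #18 → r2=19-18=1
ADD r3, r3, #4 → r3=212+4=216
SUB r1, r1, #2 → r1=4-2=2
CMP r1, #0  (cmp 2,0)
BNE L0: taken
ADD r2, r2, #2 → r2=1+2=3
LDR r2, [r3] → r2=M[216]=16
SUB r2, r2, #18 → r2=16-18=-2
ADD r3, r3, #4 → r3=216+4=220
SUB r1, r1, #2 → r1=2-2=0
CMP r1, #0  (cmp 0,0)
BNE L0: not taken
halt.
Total executed instructions: 39.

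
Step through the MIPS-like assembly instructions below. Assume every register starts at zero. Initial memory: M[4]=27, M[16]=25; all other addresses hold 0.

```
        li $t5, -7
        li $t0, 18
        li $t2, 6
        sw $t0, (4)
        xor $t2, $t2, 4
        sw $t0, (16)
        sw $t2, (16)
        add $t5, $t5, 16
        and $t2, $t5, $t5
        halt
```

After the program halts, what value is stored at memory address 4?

18

$t5=-7
$t0=18
$t2=6
sw $t0, (4) → M[4]=18
$t2=6^4=2
sw $t0, (16) → M[16]=18
sw $t2, (16) → M[16]=2
$t5=(-7)+16=9
$t2=9&9=9
halt.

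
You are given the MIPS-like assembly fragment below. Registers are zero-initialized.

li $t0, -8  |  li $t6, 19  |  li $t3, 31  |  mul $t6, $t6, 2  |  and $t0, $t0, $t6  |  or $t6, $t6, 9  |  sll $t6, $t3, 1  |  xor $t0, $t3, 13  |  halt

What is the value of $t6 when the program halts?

after li $t0, -8: $t0=-8
after li $t6, 19: $t6=19
after li $t3, 31: $t3=31
after mul $t6, $t6, 2: $t6=19*2=38
after and $t0, $t0, $t6: $t0=(-8)&38=32
after or $t6, $t6, 9: $t6=38|9=47
after sll $t6, $t3, 1: $t6=31<<1=62
after xor $t0, $t3, 13: $t0=31^13=18
halt.

62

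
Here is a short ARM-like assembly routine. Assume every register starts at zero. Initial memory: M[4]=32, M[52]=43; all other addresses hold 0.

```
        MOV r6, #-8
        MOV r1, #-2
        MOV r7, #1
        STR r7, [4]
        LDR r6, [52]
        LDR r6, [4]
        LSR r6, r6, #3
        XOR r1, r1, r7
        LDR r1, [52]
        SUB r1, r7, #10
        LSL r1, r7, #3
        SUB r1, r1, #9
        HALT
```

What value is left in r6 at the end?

0

MOV r6, #-8 → r6=-8
MOV r1, #-2 → r1=-2
MOV r7, #1 → r7=1
STR r7, [4] → M[4]=1
LDR r6, [52] → r6=M[52]=43
LDR r6, [4] → r6=M[4]=1
LSR r6, r6, #3 → r6=1>>3=0
XOR r1, r1, r7 → r1=(-2)^1=-1
LDR r1, [52] → r1=M[52]=43
SUB r1, r7, #10 → r1=1-10=-9
LSL r1, r7, #3 → r1=1<<3=8
SUB r1, r1, #9 → r1=8-9=-1
halt.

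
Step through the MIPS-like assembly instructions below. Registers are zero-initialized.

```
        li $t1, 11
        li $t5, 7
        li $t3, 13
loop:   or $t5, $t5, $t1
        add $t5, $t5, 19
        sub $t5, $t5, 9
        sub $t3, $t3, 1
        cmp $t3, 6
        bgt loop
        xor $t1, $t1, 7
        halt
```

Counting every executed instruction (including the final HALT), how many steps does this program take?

li $t1, 11 → $t1=11
li $t5, 7 → $t5=7
li $t3, 13 → $t3=13
or $t5, $t5, $t1 → $t5=7|11=15
add $t5, $t5, 19 → $t5=15+19=34
sub $t5, $t5, 9 → $t5=34-9=25
sub $t3, $t3, 1 → $t3=13-1=12
cmp $t3, 6  (cmp 12,6)
bgt loop: taken
or $t5, $t5, $t1 → $t5=25|11=27
add $t5, $t5, 19 → $t5=27+19=46
sub $t5, $t5, 9 → $t5=46-9=37
sub $t3, $t3, 1 → $t3=12-1=11
cmp $t3, 6  (cmp 11,6)
bgt loop: taken
or $t5, $t5, $t1 → $t5=37|11=47
add $t5, $t5, 19 → $t5=47+19=66
sub $t5, $t5, 9 → $t5=66-9=57
sub $t3, $t3, 1 → $t3=11-1=10
cmp $t3, 6  (cmp 10,6)
bgt loop: taken
or $t5, $t5, $t1 → $t5=57|11=59
add $t5, $t5, 19 → $t5=59+19=78
sub $t5, $t5, 9 → $t5=78-9=69
sub $t3, $t3, 1 → $t3=10-1=9
cmp $t3, 6  (cmp 9,6)
bgt loop: taken
or $t5, $t5, $t1 → $t5=69|11=79
add $t5, $t5, 19 → $t5=79+19=98
sub $t5, $t5, 9 → $t5=98-9=89
sub $t3, $t3, 1 → $t3=9-1=8
cmp $t3, 6  (cmp 8,6)
bgt loop: taken
or $t5, $t5, $t1 → $t5=89|11=91
add $t5, $t5, 19 → $t5=91+19=110
sub $t5, $t5, 9 → $t5=110-9=101
sub $t3, $t3, 1 → $t3=8-1=7
cmp $t3, 6  (cmp 7,6)
bgt loop: taken
or $t5, $t5, $t1 → $t5=101|11=111
add $t5, $t5, 19 → $t5=111+19=130
sub $t5, $t5, 9 → $t5=130-9=121
sub $t3, $t3, 1 → $t3=7-1=6
cmp $t3, 6  (cmp 6,6)
bgt loop: not taken
xor $t1, $t1, 7 → $t1=11^7=12
halt.
Total executed instructions: 47.

47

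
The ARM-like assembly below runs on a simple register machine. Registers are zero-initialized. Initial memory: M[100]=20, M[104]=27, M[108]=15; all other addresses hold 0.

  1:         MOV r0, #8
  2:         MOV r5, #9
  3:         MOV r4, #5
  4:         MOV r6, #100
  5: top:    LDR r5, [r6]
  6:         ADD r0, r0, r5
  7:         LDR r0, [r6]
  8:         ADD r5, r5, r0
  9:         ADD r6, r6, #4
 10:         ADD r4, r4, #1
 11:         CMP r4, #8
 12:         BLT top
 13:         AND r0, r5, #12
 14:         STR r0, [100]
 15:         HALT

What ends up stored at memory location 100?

r0=8
r5=9
r4=5
r6=100
r5=M[100]=20
r0=8+20=28
r0=M[100]=20
r5=20+20=40
r6=100+4=104
r4=5+1=6
CMP r4, #8  (cmp 6,8)
BLT top: taken
r5=M[104]=27
r0=20+27=47
r0=M[104]=27
r5=27+27=54
r6=104+4=108
r4=6+1=7
CMP r4, #8  (cmp 7,8)
BLT top: taken
r5=M[108]=15
r0=27+15=42
r0=M[108]=15
r5=15+15=30
r6=108+4=112
r4=7+1=8
CMP r4, #8  (cmp 8,8)
BLT top: not taken
r0=30&12=12
STR r0, [100] → M[100]=12
halt.

12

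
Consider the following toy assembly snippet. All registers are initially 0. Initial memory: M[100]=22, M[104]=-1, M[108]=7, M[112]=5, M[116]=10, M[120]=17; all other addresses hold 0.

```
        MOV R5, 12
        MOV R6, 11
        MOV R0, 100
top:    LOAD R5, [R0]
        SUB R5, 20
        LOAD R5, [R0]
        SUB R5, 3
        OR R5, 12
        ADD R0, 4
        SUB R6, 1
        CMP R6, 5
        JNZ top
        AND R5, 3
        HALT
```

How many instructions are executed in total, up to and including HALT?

59

MOV R5, 12 → R5=12
MOV R6, 11 → R6=11
MOV R0, 100 → R0=100
LOAD R5, [R0] → R5=M[100]=22
SUB R5, 20 → R5=22-20=2
LOAD R5, [R0] → R5=M[100]=22
SUB R5, 3 → R5=22-3=19
OR R5, 12 → R5=19|12=31
ADD R0, 4 → R0=100+4=104
SUB R6, 1 → R6=11-1=10
CMP R6, 5  (cmp 10,5)
JNZ top: taken
LOAD R5, [R0] → R5=M[104]=-1
SUB R5, 20 → R5=(-1)-20=-21
LOAD R5, [R0] → R5=M[104]=-1
SUB R5, 3 → R5=(-1)-3=-4
OR R5, 12 → R5=(-4)|12=-4
ADD R0, 4 → R0=104+4=108
SUB R6, 1 → R6=10-1=9
CMP R6, 5  (cmp 9,5)
JNZ top: taken
LOAD R5, [R0] → R5=M[108]=7
SUB R5, 20 → R5=7-20=-13
LOAD R5, [R0] → R5=M[108]=7
SUB R5, 3 → R5=7-3=4
OR R5, 12 → R5=4|12=12
ADD R0, 4 → R0=108+4=112
SUB R6, 1 → R6=9-1=8
CMP R6, 5  (cmp 8,5)
JNZ top: taken
LOAD R5, [R0] → R5=M[112]=5
SUB R5, 20 → R5=5-20=-15
LOAD R5, [R0] → R5=M[112]=5
SUB R5, 3 → R5=5-3=2
OR R5, 12 → R5=2|12=14
ADD R0, 4 → R0=112+4=116
SUB R6, 1 → R6=8-1=7
CMP R6, 5  (cmp 7,5)
JNZ top: taken
LOAD R5, [R0] → R5=M[116]=10
SUB R5, 20 → R5=10-20=-10
LOAD R5, [R0] → R5=M[116]=10
SUB R5, 3 → R5=10-3=7
OR R5, 12 → R5=7|12=15
ADD R0, 4 → R0=116+4=120
SUB R6, 1 → R6=7-1=6
CMP R6, 5  (cmp 6,5)
JNZ top: taken
LOAD R5, [R0] → R5=M[120]=17
SUB R5, 20 → R5=17-20=-3
LOAD R5, [R0] → R5=M[120]=17
SUB R5, 3 → R5=17-3=14
OR R5, 12 → R5=14|12=14
ADD R0, 4 → R0=120+4=124
SUB R6, 1 → R6=6-1=5
CMP R6, 5  (cmp 5,5)
JNZ top: not taken
AND R5, 3 → R5=14&3=2
halt.
Total executed instructions: 59.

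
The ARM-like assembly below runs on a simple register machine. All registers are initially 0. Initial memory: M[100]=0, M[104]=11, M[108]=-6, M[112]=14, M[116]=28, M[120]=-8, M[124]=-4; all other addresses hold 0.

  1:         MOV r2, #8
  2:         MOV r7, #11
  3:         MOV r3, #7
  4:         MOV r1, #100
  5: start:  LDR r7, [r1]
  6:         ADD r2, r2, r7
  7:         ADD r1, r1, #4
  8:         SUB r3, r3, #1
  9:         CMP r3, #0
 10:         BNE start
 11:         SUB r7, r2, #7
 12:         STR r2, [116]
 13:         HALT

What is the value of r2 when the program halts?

43

r2=8
r7=11
r3=7
r1=100
r7=M[100]=0
r2=8+0=8
r1=100+4=104
r3=7-1=6
CMP r3, #0  (cmp 6,0)
BNE start: taken
r7=M[104]=11
r2=8+11=19
r1=104+4=108
r3=6-1=5
CMP r3, #0  (cmp 5,0)
BNE start: taken
r7=M[108]=-6
r2=19+(-6)=13
r1=108+4=112
r3=5-1=4
CMP r3, #0  (cmp 4,0)
BNE start: taken
r7=M[112]=14
r2=13+14=27
r1=112+4=116
r3=4-1=3
CMP r3, #0  (cmp 3,0)
BNE start: taken
r7=M[116]=28
r2=27+28=55
r1=116+4=120
r3=3-1=2
CMP r3, #0  (cmp 2,0)
BNE start: taken
r7=M[120]=-8
r2=55+(-8)=47
r1=120+4=124
r3=2-1=1
CMP r3, #0  (cmp 1,0)
BNE start: taken
r7=M[124]=-4
r2=47+(-4)=43
r1=124+4=128
r3=1-1=0
CMP r3, #0  (cmp 0,0)
BNE start: not taken
r7=43-7=36
STR r2, [116] → M[116]=43
halt.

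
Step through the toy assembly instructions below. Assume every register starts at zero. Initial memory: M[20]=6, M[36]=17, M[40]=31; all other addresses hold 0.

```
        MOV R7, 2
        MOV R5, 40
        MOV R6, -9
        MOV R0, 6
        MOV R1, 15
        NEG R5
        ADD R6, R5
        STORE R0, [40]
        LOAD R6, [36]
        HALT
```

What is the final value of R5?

after MOV R7, 2: R7=2
after MOV R5, 40: R5=40
after MOV R6, -9: R6=-9
after MOV R0, 6: R0=6
after MOV R1, 15: R1=15
after NEG R5: R5=-(40)=-40
after ADD R6, R5: R6=(-9)+(-40)=-49
STORE R0, [40] → M[40]=6
after LOAD R6, [36]: R6=M[36]=17
halt.

-40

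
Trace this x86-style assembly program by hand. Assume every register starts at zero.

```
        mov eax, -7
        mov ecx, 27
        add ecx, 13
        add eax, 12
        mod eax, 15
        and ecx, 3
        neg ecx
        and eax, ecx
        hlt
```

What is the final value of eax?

0

mov eax, -7 → eax=-7
mov ecx, 27 → ecx=27
add ecx, 13 → ecx=27+13=40
add eax, 12 → eax=(-7)+12=5
mod eax, 15 → eax=5%15=5
and ecx, 3 → ecx=40&3=0
neg ecx → ecx=-(0)=0
and eax, ecx → eax=5&0=0
halt.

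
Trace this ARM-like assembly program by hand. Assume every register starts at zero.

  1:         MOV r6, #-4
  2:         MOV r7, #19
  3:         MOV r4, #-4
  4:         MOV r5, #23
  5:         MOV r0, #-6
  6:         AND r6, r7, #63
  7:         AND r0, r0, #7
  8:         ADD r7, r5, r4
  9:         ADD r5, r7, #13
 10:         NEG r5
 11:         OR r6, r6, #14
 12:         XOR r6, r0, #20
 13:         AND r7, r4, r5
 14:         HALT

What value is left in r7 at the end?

MOV r6, #-4 → r6=-4
MOV r7, #19 → r7=19
MOV r4, #-4 → r4=-4
MOV r5, #23 → r5=23
MOV r0, #-6 → r0=-6
AND r6, r7, #63 → r6=19&63=19
AND r0, r0, #7 → r0=(-6)&7=2
ADD r7, r5, r4 → r7=23+(-4)=19
ADD r5, r7, #13 → r5=19+13=32
NEG r5 → r5=-(32)=-32
OR r6, r6, #14 → r6=19|14=31
XOR r6, r0, #20 → r6=2^20=22
AND r7, r4, r5 → r7=(-4)&(-32)=-32
halt.

-32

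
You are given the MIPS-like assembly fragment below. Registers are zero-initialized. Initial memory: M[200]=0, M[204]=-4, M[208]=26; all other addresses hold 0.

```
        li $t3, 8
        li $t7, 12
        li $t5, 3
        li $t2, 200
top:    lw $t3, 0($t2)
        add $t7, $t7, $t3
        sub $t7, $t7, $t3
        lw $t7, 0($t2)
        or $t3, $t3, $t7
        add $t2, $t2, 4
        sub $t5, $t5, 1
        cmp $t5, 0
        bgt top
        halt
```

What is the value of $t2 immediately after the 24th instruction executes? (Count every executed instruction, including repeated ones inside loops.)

208

$t3=8
$t7=12
$t5=3
$t2=200
$t3=M[200]=0
$t7=12+0=12
$t7=12-0=12
$t7=M[200]=0
$t3=0|0=0
$t2=200+4=204
$t5=3-1=2
cmp $t5, 0  (cmp 2,0)
bgt top: taken
$t3=M[204]=-4
$t7=0+(-4)=-4
$t7=(-4)-(-4)=0
$t7=M[204]=-4
$t3=(-4)|(-4)=-4
$t2=204+4=208
$t5=2-1=1
cmp $t5, 0  (cmp 1,0)
bgt top: taken
$t3=M[208]=26
$t7=(-4)+26=22
After step 24: $t2 = 208.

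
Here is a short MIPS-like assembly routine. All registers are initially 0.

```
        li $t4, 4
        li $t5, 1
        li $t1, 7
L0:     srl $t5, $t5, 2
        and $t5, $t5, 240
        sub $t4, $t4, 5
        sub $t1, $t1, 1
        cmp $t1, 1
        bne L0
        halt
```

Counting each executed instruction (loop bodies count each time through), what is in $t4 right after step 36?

$t4=4
$t5=1
$t1=7
$t5=1>>2=0
$t5=0&240=0
$t4=4-5=-1
$t1=7-1=6
cmp $t1, 1  (cmp 6,1)
bne L0: taken
$t5=0>>2=0
$t5=0&240=0
$t4=(-1)-5=-6
$t1=6-1=5
cmp $t1, 1  (cmp 5,1)
bne L0: taken
$t5=0>>2=0
$t5=0&240=0
$t4=(-6)-5=-11
$t1=5-1=4
cmp $t1, 1  (cmp 4,1)
bne L0: taken
$t5=0>>2=0
$t5=0&240=0
$t4=(-11)-5=-16
$t1=4-1=3
cmp $t1, 1  (cmp 3,1)
bne L0: taken
$t5=0>>2=0
$t5=0&240=0
$t4=(-16)-5=-21
$t1=3-1=2
cmp $t1, 1  (cmp 2,1)
bne L0: taken
$t5=0>>2=0
$t5=0&240=0
$t4=(-21)-5=-26
After step 36: $t4 = -26.

-26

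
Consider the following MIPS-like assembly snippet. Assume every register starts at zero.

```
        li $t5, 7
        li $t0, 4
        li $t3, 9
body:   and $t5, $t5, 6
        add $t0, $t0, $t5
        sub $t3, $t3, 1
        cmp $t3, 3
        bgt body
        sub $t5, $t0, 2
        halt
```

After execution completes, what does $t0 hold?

40

$t5=7
$t0=4
$t3=9
$t5=7&6=6
$t0=4+6=10
$t3=9-1=8
cmp $t3, 3  (cmp 8,3)
bgt body: taken
$t5=6&6=6
$t0=10+6=16
$t3=8-1=7
cmp $t3, 3  (cmp 7,3)
bgt body: taken
$t5=6&6=6
$t0=16+6=22
$t3=7-1=6
cmp $t3, 3  (cmp 6,3)
bgt body: taken
$t5=6&6=6
$t0=22+6=28
$t3=6-1=5
cmp $t3, 3  (cmp 5,3)
bgt body: taken
$t5=6&6=6
$t0=28+6=34
$t3=5-1=4
cmp $t3, 3  (cmp 4,3)
bgt body: taken
$t5=6&6=6
$t0=34+6=40
$t3=4-1=3
cmp $t3, 3  (cmp 3,3)
bgt body: not taken
$t5=40-2=38
halt.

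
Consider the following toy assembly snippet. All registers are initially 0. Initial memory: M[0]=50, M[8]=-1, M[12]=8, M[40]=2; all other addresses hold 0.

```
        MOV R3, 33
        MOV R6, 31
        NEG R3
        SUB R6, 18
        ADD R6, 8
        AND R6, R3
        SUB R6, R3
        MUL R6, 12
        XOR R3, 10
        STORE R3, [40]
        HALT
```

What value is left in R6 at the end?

648

R3=33
R6=31
R3=-(33)=-33
R6=31-18=13
R6=13+8=21
R6=21&(-33)=21
R6=21-(-33)=54
R6=54*12=648
R3=(-33)^10=-43
STORE R3, [40] → M[40]=-43
halt.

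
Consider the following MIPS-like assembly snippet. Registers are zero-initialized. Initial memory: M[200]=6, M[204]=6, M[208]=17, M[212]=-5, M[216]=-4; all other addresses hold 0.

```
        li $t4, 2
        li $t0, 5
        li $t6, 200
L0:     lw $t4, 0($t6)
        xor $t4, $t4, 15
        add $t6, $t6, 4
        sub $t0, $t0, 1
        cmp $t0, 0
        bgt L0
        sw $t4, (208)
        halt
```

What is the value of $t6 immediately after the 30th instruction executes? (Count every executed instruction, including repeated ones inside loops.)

220

li $t4, 2 → $t4=2
li $t0, 5 → $t0=5
li $t6, 200 → $t6=200
lw $t4, 0($t6) → $t4=M[200]=6
xor $t4, $t4, 15 → $t4=6^15=9
add $t6, $t6, 4 → $t6=200+4=204
sub $t0, $t0, 1 → $t0=5-1=4
cmp $t0, 0  (cmp 4,0)
bgt L0: taken
lw $t4, 0($t6) → $t4=M[204]=6
xor $t4, $t4, 15 → $t4=6^15=9
add $t6, $t6, 4 → $t6=204+4=208
sub $t0, $t0, 1 → $t0=4-1=3
cmp $t0, 0  (cmp 3,0)
bgt L0: taken
lw $t4, 0($t6) → $t4=M[208]=17
xor $t4, $t4, 15 → $t4=17^15=30
add $t6, $t6, 4 → $t6=208+4=212
sub $t0, $t0, 1 → $t0=3-1=2
cmp $t0, 0  (cmp 2,0)
bgt L0: taken
lw $t4, 0($t6) → $t4=M[212]=-5
xor $t4, $t4, 15 → $t4=(-5)^15=-12
add $t6, $t6, 4 → $t6=212+4=216
sub $t0, $t0, 1 → $t0=2-1=1
cmp $t0, 0  (cmp 1,0)
bgt L0: taken
lw $t4, 0($t6) → $t4=M[216]=-4
xor $t4, $t4, 15 → $t4=(-4)^15=-13
add $t6, $t6, 4 → $t6=216+4=220
After step 30: $t6 = 220.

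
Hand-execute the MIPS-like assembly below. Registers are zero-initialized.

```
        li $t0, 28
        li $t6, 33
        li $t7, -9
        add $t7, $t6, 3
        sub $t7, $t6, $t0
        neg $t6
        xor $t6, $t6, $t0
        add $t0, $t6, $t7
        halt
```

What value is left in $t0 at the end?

-56

$t0=28
$t6=33
$t7=-9
$t7=33+3=36
$t7=33-28=5
$t6=-(33)=-33
$t6=(-33)^28=-61
$t0=(-61)+5=-56
halt.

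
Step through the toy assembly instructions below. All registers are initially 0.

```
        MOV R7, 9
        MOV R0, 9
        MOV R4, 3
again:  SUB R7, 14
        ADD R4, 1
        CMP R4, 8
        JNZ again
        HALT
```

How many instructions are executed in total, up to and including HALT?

MOV R7, 9 → R7=9
MOV R0, 9 → R0=9
MOV R4, 3 → R4=3
SUB R7, 14 → R7=9-14=-5
ADD R4, 1 → R4=3+1=4
CMP R4, 8  (cmp 4,8)
JNZ again: taken
SUB R7, 14 → R7=(-5)-14=-19
ADD R4, 1 → R4=4+1=5
CMP R4, 8  (cmp 5,8)
JNZ again: taken
SUB R7, 14 → R7=(-19)-14=-33
ADD R4, 1 → R4=5+1=6
CMP R4, 8  (cmp 6,8)
JNZ again: taken
SUB R7, 14 → R7=(-33)-14=-47
ADD R4, 1 → R4=6+1=7
CMP R4, 8  (cmp 7,8)
JNZ again: taken
SUB R7, 14 → R7=(-47)-14=-61
ADD R4, 1 → R4=7+1=8
CMP R4, 8  (cmp 8,8)
JNZ again: not taken
halt.
Total executed instructions: 24.

24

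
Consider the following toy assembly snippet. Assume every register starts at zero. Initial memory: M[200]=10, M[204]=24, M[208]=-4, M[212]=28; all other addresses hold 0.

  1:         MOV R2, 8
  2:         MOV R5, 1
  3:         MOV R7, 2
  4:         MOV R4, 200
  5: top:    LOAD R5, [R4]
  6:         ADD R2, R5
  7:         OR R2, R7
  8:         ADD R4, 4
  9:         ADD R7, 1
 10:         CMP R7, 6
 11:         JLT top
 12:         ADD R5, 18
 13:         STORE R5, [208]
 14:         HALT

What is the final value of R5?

46

R2=8
R5=1
R7=2
R4=200
R5=M[200]=10
R2=8+10=18
R2=18|2=18
R4=200+4=204
R7=2+1=3
CMP R7, 6  (cmp 3,6)
JLT top: taken
R5=M[204]=24
R2=18+24=42
R2=42|3=43
R4=204+4=208
R7=3+1=4
CMP R7, 6  (cmp 4,6)
JLT top: taken
R5=M[208]=-4
R2=43+(-4)=39
R2=39|4=39
R4=208+4=212
R7=4+1=5
CMP R7, 6  (cmp 5,6)
JLT top: taken
R5=M[212]=28
R2=39+28=67
R2=67|5=71
R4=212+4=216
R7=5+1=6
CMP R7, 6  (cmp 6,6)
JLT top: not taken
R5=28+18=46
STORE R5, [208] → M[208]=46
halt.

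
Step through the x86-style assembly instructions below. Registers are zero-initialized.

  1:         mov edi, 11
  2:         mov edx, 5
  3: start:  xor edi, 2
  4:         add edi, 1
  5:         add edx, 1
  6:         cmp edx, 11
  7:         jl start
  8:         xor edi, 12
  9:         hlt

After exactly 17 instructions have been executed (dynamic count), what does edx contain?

edi=11
edx=5
edi=11^2=9
edi=9+1=10
edx=5+1=6
cmp edx, 11  (cmp 6,11)
jl start: taken
edi=10^2=8
edi=8+1=9
edx=6+1=7
cmp edx, 11  (cmp 7,11)
jl start: taken
edi=9^2=11
edi=11+1=12
edx=7+1=8
cmp edx, 11  (cmp 8,11)
jl start: taken
After step 17: edx = 8.

8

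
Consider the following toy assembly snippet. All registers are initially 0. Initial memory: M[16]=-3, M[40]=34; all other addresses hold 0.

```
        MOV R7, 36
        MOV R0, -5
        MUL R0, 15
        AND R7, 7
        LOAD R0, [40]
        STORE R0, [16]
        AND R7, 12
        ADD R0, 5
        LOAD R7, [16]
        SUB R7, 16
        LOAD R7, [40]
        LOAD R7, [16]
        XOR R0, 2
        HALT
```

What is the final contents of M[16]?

34

after MOV R7, 36: R7=36
after MOV R0, -5: R0=-5
after MUL R0, 15: R0=(-5)*15=-75
after AND R7, 7: R7=36&7=4
after LOAD R0, [40]: R0=M[40]=34
STORE R0, [16] → M[16]=34
after AND R7, 12: R7=4&12=4
after ADD R0, 5: R0=34+5=39
after LOAD R7, [16]: R7=M[16]=34
after SUB R7, 16: R7=34-16=18
after LOAD R7, [40]: R7=M[40]=34
after LOAD R7, [16]: R7=M[16]=34
after XOR R0, 2: R0=39^2=37
halt.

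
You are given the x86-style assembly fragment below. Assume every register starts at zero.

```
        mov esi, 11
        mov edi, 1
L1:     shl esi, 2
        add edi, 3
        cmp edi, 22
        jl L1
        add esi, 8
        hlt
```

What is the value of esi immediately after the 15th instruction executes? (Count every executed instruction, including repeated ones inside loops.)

mov esi, 11 → esi=11
mov edi, 1 → edi=1
shl esi, 2 → esi=11<<2=44
add edi, 3 → edi=1+3=4
cmp edi, 22  (cmp 4,22)
jl L1: taken
shl esi, 2 → esi=44<<2=176
add edi, 3 → edi=4+3=7
cmp edi, 22  (cmp 7,22)
jl L1: taken
shl esi, 2 → esi=176<<2=704
add edi, 3 → edi=7+3=10
cmp edi, 22  (cmp 10,22)
jl L1: taken
shl esi, 2 → esi=704<<2=2816
After step 15: esi = 2816.

2816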